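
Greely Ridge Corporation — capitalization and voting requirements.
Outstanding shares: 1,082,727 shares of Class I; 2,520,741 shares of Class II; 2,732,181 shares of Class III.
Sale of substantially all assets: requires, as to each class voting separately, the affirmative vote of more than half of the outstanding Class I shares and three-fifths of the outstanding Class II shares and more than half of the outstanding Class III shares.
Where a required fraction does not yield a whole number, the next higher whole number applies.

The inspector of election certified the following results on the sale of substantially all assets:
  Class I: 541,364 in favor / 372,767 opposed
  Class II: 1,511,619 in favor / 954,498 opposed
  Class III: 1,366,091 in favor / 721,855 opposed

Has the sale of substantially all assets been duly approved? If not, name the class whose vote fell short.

Class I: a majority of 1082727 is 541364; 541,364 required, 541,364 in favor — approved.
Class II: 3/5 of 2520741 = 1512444.60, rounded up to 1512445; 1,512,445 required, 1,511,619 in favor — not approved.
Class III: a majority of 2732181 is 1366091; 1,366,091 required, 1,366,091 in favor — approved.

Not approved — the Class II shares did not give the required vote.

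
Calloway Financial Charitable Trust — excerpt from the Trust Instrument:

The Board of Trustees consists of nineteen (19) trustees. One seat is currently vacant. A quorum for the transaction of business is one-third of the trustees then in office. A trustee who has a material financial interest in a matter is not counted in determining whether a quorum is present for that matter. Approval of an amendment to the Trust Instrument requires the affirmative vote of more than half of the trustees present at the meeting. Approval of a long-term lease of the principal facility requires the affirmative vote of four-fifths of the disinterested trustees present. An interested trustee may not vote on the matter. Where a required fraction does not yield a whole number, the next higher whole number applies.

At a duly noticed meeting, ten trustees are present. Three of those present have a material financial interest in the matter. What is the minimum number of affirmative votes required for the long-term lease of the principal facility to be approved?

6

The long-term lease of the principal facility requires four-fifths of the disinterested trustees present (10 − 3 = 7).
4/5 of 7 = 5.60, rounded up to 6.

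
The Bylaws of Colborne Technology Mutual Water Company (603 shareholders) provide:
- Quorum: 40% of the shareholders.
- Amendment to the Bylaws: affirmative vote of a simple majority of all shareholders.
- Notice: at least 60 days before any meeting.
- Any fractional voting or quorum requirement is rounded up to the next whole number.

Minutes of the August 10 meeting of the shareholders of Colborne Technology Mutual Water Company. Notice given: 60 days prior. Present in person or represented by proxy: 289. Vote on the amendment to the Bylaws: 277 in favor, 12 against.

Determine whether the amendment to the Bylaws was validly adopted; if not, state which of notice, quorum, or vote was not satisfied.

Invalid — vote requirement not satisfied.

Notice: 60 days given; 60 required. Satisfied.
Quorum: 40% of 603 = 241.20, rounded up to 242; 289 present. Satisfied.
Vote: requires a majority of all shareholders (603); a majority of 603 is 302, so 302 needed; 277 in favor. Not satisfied.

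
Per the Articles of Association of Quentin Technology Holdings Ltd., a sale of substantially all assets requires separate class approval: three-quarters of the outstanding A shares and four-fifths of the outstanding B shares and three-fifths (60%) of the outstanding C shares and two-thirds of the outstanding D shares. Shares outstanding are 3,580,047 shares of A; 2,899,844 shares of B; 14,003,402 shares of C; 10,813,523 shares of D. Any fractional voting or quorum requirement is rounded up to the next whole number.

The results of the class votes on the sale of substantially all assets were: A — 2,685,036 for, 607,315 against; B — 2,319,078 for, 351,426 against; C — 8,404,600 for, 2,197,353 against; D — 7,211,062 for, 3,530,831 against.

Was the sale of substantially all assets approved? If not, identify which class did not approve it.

A: 3/4 of 3580047 = 2685035.25, rounded up to 2685036; 2,685,036 required, 2,685,036 in favor — approved.
B: 4/5 of 2899844 = 2319875.20, rounded up to 2319876; 2,319,876 required, 2,319,078 in favor — not approved.
C: 3/5 of 14003402 = 8402041.20, rounded up to 8402042; 8,402,042 required, 8,404,600 in favor — approved.
D: 2/3 of 10813523 = 7209015.33, rounded up to 7209016; 7,209,016 required, 7,211,062 in favor — approved.

Not approved — the B shares did not give the required vote.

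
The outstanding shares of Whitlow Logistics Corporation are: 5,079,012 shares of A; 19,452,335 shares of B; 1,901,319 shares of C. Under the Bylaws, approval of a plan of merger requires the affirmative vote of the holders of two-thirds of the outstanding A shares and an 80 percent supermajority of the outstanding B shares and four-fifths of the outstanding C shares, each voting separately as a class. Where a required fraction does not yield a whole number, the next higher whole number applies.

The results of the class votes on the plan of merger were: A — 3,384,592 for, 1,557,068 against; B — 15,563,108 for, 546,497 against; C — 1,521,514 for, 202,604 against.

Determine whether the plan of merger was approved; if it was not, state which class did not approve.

A: 2/3 of 5079012 = 3386008; 3,386,008 required, 3,384,592 in favor — not approved.
B: 4/5 of 19452335 = 15561868; 15,561,868 required, 15,563,108 in favor — approved.
C: 4/5 of 1901319 = 1521055.20, rounded up to 1521056; 1,521,056 required, 1,521,514 in favor — approved.

Not approved — the A shares did not give the required vote.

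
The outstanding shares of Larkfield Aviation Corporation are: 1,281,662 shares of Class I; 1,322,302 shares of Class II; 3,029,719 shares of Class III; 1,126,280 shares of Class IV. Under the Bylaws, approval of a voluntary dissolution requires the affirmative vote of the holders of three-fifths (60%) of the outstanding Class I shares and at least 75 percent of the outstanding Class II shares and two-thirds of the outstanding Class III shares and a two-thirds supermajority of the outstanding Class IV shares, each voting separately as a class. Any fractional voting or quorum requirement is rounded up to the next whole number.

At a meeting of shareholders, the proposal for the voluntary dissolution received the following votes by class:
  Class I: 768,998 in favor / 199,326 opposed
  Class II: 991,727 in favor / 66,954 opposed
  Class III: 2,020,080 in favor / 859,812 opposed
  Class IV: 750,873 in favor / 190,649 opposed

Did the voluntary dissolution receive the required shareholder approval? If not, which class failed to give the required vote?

Class I: 3/5 of 1281662 = 768997.20, rounded up to 768998; 768,998 required, 768,998 in favor — approved.
Class II: 3/4 of 1322302 = 991726.50, rounded up to 991727; 991,727 required, 991,727 in favor — approved.
Class III: 2/3 of 3029719 = 2019812.67, rounded up to 2019813; 2,019,813 required, 2,020,080 in favor — approved.
Class IV: 2/3 of 1126280 = 750853.33, rounded up to 750854; 750,854 required, 750,873 in favor — approved.

Approved — every class gave the required vote.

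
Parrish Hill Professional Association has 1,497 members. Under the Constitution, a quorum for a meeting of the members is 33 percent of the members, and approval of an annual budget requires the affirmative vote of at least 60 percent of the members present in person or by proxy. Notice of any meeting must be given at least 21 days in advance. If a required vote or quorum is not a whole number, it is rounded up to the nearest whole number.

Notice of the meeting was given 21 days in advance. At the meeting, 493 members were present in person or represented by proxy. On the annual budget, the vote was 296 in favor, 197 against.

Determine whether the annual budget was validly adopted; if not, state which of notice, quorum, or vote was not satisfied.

Invalid — quorum requirement not satisfied.

Notice: 21 days given; 21 required. Satisfied.
Quorum: 33% of 1,497 = 494.01, rounded up to 495; 493 present. Not satisfied.
Vote: requires three-fifths of those present (493); 3/5 of 493 = 295.80, rounded up to 296, so 296 needed; 296 in favor. Satisfied.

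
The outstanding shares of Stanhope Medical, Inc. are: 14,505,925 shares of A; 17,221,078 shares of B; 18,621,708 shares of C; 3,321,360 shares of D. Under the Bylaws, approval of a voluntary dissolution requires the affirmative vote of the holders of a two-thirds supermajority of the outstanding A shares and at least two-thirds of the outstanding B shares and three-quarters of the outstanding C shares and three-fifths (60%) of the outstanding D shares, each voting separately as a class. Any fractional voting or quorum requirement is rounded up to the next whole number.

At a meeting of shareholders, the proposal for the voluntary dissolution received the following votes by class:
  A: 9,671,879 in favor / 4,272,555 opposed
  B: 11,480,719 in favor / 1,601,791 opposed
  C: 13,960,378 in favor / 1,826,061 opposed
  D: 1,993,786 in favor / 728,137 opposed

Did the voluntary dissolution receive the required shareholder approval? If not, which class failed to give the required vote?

Not approved — the C shares did not give the required vote.

A: 2/3 of 14505925 = 9670616.67, rounded up to 9670617; 9,670,617 required, 9,671,879 in favor — approved.
B: 2/3 of 17221078 = 11480718.67, rounded up to 11480719; 11,480,719 required, 11,480,719 in favor — approved.
C: 3/4 of 18621708 = 13966281; 13,966,281 required, 13,960,378 in favor — not approved.
D: 3/5 of 3321360 = 1992816; 1,992,816 required, 1,993,786 in favor — approved.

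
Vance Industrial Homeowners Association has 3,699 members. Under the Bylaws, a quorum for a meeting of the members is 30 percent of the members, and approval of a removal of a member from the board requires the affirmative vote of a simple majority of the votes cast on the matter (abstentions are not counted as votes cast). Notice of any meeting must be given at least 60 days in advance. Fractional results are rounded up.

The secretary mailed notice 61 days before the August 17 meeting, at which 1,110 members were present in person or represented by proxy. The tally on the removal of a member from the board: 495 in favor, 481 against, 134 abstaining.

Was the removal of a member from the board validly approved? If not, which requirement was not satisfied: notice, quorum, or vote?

Valid — all requirements satisfied.

Notice: 61 days given; 60 required. Satisfied.
Quorum: 30% of 3,699 = 1,109.70, rounded up to 1,110; 1,110 present. Satisfied.
Vote: requires a majority of the votes cast (1,110 − 134 abstaining = 976); a majority of 976 is 489, so 489 needed; 495 in favor. Satisfied.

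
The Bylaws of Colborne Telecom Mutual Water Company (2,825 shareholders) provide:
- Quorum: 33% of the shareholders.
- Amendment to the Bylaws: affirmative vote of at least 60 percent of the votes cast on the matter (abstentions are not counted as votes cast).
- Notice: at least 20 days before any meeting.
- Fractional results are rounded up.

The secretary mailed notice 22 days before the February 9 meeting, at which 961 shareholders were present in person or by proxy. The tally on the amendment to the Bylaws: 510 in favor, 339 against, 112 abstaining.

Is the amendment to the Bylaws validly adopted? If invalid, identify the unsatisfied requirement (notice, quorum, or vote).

Valid — all requirements satisfied.

Notice: 22 days given; 20 required. Satisfied.
Quorum: 33% of 2,825 = 932.25, rounded up to 933; 961 present. Satisfied.
Vote: requires three-fifths of the votes cast (961 − 112 abstaining = 849); 3/5 of 849 = 509.40, rounded up to 510, so 510 needed; 510 in favor. Satisfied.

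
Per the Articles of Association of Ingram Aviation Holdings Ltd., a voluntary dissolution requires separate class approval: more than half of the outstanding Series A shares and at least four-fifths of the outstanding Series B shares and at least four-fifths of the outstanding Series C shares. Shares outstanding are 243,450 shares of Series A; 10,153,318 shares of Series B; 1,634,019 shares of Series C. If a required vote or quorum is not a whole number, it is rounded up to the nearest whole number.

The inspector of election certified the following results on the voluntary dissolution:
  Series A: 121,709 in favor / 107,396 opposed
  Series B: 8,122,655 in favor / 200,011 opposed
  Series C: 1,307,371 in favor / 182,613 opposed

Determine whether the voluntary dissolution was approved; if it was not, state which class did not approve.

Not approved — the Series A shares did not give the required vote.

Series A: a majority of 243450 is 121726; 121,726 required, 121,709 in favor — not approved.
Series B: 4/5 of 10153318 = 8122654.40, rounded up to 8122655; 8,122,655 required, 8,122,655 in favor — approved.
Series C: 4/5 of 1634019 = 1307215.20, rounded up to 1307216; 1,307,216 required, 1,307,371 in favor — approved.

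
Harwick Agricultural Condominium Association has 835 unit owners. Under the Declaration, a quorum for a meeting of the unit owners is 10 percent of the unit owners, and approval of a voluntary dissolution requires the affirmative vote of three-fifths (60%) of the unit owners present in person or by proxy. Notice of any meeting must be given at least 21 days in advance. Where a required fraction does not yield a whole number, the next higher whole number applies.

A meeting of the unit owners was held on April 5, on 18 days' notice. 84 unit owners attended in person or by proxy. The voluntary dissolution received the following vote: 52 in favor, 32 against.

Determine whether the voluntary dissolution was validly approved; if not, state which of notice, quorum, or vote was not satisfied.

Invalid — notice requirement not satisfied.

Notice: 18 days given; 21 required. Not satisfied.
Quorum: 10% of 835 = 83.50, rounded up to 84; 84 present. Satisfied.
Vote: requires three-fifths of those present (84); 3/5 of 84 = 50.40, rounded up to 51, so 51 needed; 52 in favor. Satisfied.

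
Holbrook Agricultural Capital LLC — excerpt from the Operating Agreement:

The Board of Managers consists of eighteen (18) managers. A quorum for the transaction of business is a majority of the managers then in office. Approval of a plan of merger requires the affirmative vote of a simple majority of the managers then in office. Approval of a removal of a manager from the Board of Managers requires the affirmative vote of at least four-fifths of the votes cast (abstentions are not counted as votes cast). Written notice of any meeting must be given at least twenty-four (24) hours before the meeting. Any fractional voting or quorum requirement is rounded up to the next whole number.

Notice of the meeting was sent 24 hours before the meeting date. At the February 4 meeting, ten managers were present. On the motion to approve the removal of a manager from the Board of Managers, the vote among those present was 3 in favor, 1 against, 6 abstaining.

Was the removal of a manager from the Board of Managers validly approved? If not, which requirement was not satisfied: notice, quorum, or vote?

Notice: 24 hours given; 24 required (24 ≥ 24). Satisfied.
Quorum: 10 present; quorum is 10. Satisfied.
Vote: the removal of a manager from the Board of Managers requires four-fifths of the votes cast (10 present − 6 abstaining = 4). 4/5 of 4 = 3.20, rounded up to 4, so 4 affirmative votes are needed; 3 voted in favor. Not satisfied.

Invalid — vote requirement not satisfied.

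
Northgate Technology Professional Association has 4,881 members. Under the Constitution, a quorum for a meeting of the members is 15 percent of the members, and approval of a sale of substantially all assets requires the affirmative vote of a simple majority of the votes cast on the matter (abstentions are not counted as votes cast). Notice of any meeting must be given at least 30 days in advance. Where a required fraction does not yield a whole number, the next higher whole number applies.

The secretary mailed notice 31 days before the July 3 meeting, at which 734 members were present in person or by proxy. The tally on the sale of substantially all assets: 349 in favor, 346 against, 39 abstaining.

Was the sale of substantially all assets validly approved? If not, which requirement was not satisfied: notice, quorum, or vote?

Notice: 31 days given; 30 required. Satisfied.
Quorum: 15% of 4,881 = 732.15, rounded up to 733; 734 present. Satisfied.
Vote: requires a majority of the votes cast (734 − 39 abstaining = 695); a majority of 695 is 348, so 348 needed; 349 in favor. Satisfied.

Valid — all requirements satisfied.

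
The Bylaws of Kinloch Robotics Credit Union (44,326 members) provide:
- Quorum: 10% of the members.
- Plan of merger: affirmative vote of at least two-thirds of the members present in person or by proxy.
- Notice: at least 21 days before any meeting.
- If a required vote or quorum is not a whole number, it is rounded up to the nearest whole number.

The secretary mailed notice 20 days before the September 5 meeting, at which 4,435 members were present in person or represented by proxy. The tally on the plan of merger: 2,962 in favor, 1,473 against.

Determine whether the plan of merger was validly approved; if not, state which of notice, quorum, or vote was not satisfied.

Invalid — notice requirement not satisfied.

Notice: 20 days given; 21 required. Not satisfied.
Quorum: 10% of 44,326 = 4,432.60, rounded up to 4,433; 4,435 present. Satisfied.
Vote: requires two-thirds of those present (4,435); 2/3 of 4435 = 2956.67, rounded up to 2957, so 2,957 needed; 2,962 in favor. Satisfied.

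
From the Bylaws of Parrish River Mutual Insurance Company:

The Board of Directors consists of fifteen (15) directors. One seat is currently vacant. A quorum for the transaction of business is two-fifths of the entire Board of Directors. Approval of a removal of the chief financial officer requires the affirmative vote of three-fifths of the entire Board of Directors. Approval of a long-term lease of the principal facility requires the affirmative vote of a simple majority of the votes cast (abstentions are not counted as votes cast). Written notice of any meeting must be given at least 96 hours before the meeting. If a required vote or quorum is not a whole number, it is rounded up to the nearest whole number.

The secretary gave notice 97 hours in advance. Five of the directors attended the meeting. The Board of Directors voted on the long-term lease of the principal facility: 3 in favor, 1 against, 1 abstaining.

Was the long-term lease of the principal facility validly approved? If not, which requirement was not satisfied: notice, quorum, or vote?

Invalid — quorum requirement not satisfied.

Notice: 97 hours given; 96 required (97 ≥ 96). Satisfied.
Quorum: 5 present; quorum is 6. Not satisfied.
Vote: the long-term lease of the principal facility requires a majority of the votes cast (5 present − 1 abstaining = 4). A majority of 4 is 3, so 3 affirmative votes are needed; 3 voted in favor. Satisfied. (Moot — without a quorum no business can be validly transacted.)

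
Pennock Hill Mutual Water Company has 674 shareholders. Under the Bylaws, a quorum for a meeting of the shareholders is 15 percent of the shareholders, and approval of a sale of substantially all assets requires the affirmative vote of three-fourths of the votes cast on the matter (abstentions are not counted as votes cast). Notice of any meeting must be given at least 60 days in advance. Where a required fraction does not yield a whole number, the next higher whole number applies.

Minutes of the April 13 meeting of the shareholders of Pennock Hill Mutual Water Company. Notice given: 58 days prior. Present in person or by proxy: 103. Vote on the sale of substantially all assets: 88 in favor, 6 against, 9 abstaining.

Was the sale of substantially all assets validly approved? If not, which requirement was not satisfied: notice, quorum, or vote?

Invalid — notice requirement not satisfied.

Notice: 58 days given; 60 required. Not satisfied.
Quorum: 15% of 674 = 101.10, rounded up to 102; 103 present. Satisfied.
Vote: requires three-fourths of the votes cast (103 − 9 abstaining = 94); 3/4 of 94 = 70.50, rounded up to 71, so 71 needed; 88 in favor. Satisfied.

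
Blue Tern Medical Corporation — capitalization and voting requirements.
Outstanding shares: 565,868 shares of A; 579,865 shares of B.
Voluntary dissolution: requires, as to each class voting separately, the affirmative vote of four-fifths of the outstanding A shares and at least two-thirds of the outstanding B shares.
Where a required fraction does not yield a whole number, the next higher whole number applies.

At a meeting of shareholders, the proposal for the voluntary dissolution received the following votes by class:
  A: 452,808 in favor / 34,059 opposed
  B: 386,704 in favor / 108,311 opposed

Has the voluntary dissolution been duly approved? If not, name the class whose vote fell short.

A: 4/5 of 565868 = 452694.40, rounded up to 452695; 452,695 required, 452,808 in favor — approved.
B: 2/3 of 579865 = 386576.67, rounded up to 386577; 386,577 required, 386,704 in favor — approved.

Approved — every class gave the required vote.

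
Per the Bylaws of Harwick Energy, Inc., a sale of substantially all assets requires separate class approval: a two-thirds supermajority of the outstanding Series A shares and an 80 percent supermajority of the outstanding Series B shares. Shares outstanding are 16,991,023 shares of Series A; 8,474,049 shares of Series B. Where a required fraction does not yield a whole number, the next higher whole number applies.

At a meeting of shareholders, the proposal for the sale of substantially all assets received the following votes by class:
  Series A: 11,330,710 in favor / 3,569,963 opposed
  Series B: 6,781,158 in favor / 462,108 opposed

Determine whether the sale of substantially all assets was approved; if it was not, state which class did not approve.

Series A: 2/3 of 16991023 = 11327348.67, rounded up to 11327349; 11,327,349 required, 11,330,710 in favor — approved.
Series B: 4/5 of 8474049 = 6779239.20, rounded up to 6779240; 6,779,240 required, 6,781,158 in favor — approved.

Approved — every class gave the required vote.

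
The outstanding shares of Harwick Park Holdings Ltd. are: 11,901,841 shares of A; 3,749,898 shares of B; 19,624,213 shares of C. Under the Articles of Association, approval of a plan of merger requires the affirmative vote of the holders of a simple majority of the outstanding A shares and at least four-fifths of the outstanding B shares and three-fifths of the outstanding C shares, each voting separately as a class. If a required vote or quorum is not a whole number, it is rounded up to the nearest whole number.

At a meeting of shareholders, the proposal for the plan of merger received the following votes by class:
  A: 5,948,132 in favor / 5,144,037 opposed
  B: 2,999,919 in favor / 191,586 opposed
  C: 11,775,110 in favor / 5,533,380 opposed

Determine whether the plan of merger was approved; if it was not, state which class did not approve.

Not approved — the A shares did not give the required vote.

A: a majority of 11901841 is 5950921; 5,950,921 required, 5,948,132 in favor — not approved.
B: 4/5 of 3749898 = 2999918.40, rounded up to 2999919; 2,999,919 required, 2,999,919 in favor — approved.
C: 3/5 of 19624213 = 11774527.80, rounded up to 11774528; 11,774,528 required, 11,775,110 in favor — approved.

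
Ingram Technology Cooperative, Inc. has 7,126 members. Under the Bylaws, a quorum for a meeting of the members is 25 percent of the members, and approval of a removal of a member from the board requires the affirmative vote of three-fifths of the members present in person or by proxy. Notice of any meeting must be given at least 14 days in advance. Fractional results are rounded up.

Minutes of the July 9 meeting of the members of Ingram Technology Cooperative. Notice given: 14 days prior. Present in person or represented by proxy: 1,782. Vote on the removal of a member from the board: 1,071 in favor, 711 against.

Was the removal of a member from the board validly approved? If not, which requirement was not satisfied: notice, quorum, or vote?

Valid — all requirements satisfied.

Notice: 14 days given; 14 required. Satisfied.
Quorum: 25% of 7,126 = 1,781.50, rounded up to 1,782; 1,782 present. Satisfied.
Vote: requires three-fifths of those present (1,782); 3/5 of 1782 = 1069.20, rounded up to 1070, so 1,070 needed; 1,071 in favor. Satisfied.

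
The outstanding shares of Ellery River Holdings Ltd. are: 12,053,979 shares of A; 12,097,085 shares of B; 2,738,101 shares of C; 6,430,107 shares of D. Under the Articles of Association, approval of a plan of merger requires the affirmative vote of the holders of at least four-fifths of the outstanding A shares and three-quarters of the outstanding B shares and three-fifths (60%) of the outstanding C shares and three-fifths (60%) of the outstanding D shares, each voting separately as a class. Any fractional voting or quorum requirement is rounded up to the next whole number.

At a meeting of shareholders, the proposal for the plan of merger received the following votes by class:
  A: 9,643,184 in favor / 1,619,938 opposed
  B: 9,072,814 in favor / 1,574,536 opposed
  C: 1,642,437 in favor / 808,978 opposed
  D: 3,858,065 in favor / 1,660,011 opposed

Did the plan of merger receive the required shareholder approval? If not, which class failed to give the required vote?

Not approved — the C shares did not give the required vote.

A: 4/5 of 12053979 = 9643183.20, rounded up to 9643184; 9,643,184 required, 9,643,184 in favor — approved.
B: 3/4 of 12097085 = 9072813.75, rounded up to 9072814; 9,072,814 required, 9,072,814 in favor — approved.
C: 3/5 of 2738101 = 1642860.60, rounded up to 1642861; 1,642,861 required, 1,642,437 in favor — not approved.
D: 3/5 of 6430107 = 3858064.20, rounded up to 3858065; 3,858,065 required, 3,858,065 in favor — approved.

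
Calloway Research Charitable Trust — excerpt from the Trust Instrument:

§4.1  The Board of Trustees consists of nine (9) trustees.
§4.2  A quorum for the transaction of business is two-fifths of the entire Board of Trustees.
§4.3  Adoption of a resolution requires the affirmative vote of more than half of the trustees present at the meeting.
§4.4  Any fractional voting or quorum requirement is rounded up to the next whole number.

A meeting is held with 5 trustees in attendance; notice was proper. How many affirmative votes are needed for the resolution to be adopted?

The resolution requires a majority of the trustees present (5).
A majority of 5 is 3.

3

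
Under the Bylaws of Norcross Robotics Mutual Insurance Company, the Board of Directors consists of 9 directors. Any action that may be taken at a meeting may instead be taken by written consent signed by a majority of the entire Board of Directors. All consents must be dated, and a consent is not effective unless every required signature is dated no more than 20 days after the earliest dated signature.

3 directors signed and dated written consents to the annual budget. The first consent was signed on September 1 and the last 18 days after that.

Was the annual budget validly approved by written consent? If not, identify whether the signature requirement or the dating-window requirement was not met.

Signatures required: a majority of 9 — a majority of 9 is 5, so 5 needed; 3 signed. Insufficient.
Dating window: the latest signature is 18 days after the earliest; the limit is 20 days. Within the window.

Not effective — insufficient signatures.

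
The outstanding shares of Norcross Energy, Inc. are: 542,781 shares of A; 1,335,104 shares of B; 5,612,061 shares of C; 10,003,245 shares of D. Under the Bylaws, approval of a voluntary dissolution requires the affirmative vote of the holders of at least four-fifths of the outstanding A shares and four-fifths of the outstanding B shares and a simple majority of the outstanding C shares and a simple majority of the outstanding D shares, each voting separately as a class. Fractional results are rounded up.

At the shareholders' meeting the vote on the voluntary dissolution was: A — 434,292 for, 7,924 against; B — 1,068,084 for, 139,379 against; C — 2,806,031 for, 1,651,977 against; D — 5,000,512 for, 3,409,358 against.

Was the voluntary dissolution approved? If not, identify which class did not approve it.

A: 4/5 of 542781 = 434224.80, rounded up to 434225; 434,225 required, 434,292 in favor — approved.
B: 4/5 of 1335104 = 1068083.20, rounded up to 1068084; 1,068,084 required, 1,068,084 in favor — approved.
C: a majority of 5612061 is 2806031; 2,806,031 required, 2,806,031 in favor — approved.
D: a majority of 10003245 is 5001623; 5,001,623 required, 5,000,512 in favor — not approved.

Not approved — the D shares did not give the required vote.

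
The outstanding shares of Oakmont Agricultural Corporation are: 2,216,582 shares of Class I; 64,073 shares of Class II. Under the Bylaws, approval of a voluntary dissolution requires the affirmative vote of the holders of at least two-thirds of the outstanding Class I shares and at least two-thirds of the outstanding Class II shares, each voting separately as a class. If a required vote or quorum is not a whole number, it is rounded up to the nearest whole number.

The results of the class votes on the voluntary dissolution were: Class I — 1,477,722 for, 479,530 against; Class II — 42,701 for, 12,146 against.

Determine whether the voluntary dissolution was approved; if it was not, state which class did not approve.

Not approved — the Class II shares did not give the required vote.

Class I: 2/3 of 2216582 = 1477721.33, rounded up to 1477722; 1,477,722 required, 1,477,722 in favor — approved.
Class II: 2/3 of 64073 = 42715.33, rounded up to 42716; 42,716 required, 42,701 in favor — not approved.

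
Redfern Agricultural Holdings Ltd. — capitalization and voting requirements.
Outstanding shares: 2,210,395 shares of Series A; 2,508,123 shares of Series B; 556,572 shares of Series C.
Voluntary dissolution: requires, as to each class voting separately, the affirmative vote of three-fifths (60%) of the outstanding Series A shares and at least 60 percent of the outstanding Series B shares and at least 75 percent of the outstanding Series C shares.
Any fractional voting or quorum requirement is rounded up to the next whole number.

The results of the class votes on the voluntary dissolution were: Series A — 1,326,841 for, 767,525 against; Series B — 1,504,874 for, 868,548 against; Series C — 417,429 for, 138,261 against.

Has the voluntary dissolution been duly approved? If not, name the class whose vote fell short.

Series A: 3/5 of 2210395 = 1326237; 1,326,237 required, 1,326,841 in favor — approved.
Series B: 3/5 of 2508123 = 1504873.80, rounded up to 1504874; 1,504,874 required, 1,504,874 in favor — approved.
Series C: 3/4 of 556572 = 417429; 417,429 required, 417,429 in favor — approved.

Approved — every class gave the required vote.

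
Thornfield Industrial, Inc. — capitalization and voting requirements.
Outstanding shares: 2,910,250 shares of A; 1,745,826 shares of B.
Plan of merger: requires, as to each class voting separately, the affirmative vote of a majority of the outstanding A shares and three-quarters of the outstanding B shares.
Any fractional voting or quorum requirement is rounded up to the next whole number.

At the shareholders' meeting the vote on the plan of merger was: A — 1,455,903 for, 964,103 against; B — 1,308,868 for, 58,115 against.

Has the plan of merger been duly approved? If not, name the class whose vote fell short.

Not approved — the B shares did not give the required vote.

A: a majority of 2910250 is 1455126; 1,455,126 required, 1,455,903 in favor — approved.
B: 3/4 of 1745826 = 1309369.50, rounded up to 1309370; 1,309,370 required, 1,308,868 in favor — not approved.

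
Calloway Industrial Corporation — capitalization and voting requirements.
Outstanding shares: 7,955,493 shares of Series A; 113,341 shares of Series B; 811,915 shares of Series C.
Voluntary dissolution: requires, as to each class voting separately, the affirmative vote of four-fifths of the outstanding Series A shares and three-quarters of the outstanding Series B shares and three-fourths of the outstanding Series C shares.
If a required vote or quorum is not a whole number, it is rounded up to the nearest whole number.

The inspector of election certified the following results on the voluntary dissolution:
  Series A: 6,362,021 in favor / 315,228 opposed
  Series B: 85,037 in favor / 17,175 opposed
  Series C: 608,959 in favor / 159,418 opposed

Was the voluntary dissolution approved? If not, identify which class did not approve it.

Not approved — the Series A shares did not give the required vote.

Series A: 4/5 of 7955493 = 6364394.40, rounded up to 6364395; 6,364,395 required, 6,362,021 in favor — not approved.
Series B: 3/4 of 113341 = 85005.75, rounded up to 85006; 85,006 required, 85,037 in favor — approved.
Series C: 3/4 of 811915 = 608936.25, rounded up to 608937; 608,937 required, 608,959 in favor — approved.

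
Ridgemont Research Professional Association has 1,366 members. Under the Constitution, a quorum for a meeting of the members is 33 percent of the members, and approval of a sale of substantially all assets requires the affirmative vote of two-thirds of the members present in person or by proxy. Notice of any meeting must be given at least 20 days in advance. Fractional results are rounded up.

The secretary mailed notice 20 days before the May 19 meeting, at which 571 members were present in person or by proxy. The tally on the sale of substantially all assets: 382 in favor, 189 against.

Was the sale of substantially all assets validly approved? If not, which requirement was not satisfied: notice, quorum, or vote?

Notice: 20 days given; 20 required. Satisfied.
Quorum: 33% of 1,366 = 450.78, rounded up to 451; 571 present. Satisfied.
Vote: requires two-thirds of those present (571); 2/3 of 571 = 380.67, rounded up to 381, so 381 needed; 382 in favor. Satisfied.

Valid — all requirements satisfied.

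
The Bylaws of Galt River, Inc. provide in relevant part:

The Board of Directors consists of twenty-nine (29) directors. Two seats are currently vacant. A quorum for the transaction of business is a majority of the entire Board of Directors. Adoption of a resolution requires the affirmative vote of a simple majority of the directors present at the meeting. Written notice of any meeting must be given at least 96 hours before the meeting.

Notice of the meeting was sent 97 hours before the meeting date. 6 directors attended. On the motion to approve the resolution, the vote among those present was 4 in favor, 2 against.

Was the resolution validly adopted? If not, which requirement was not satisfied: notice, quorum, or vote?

Notice: 97 hours given; 96 required (97 ≥ 96). Satisfied.
Quorum: 6 present; quorum is 15. Not satisfied.
Vote: the resolution requires a majority of the directors present (6). A majority of 6 is 4, so 4 affirmative votes are needed; 4 voted in favor. Satisfied. (Moot — without a quorum no business can be validly transacted.)

Invalid — quorum requirement not satisfied.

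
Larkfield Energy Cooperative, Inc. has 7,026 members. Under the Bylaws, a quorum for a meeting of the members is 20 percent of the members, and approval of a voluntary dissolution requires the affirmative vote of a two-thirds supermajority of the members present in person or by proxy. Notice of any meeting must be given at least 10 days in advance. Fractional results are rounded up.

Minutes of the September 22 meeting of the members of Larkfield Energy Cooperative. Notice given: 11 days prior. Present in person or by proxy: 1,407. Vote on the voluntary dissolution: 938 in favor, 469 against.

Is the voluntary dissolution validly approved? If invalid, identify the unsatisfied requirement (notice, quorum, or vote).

Notice: 11 days given; 10 required. Satisfied.
Quorum: 20% of 7,026 = 1,405.20, rounded up to 1,406; 1,407 present. Satisfied.
Vote: requires two-thirds of those present (1,407); 2/3 of 1407 = 938, so 938 needed; 938 in favor. Satisfied.

Valid — all requirements satisfied.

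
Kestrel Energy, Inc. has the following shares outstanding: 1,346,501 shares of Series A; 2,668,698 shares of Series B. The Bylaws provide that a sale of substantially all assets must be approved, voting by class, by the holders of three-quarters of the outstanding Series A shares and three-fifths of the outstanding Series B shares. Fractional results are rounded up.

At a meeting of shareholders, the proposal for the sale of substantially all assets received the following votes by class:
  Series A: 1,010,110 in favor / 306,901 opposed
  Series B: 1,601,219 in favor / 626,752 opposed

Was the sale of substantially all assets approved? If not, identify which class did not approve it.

Series A: 3/4 of 1346501 = 1009875.75, rounded up to 1009876; 1,009,876 required, 1,010,110 in favor — approved.
Series B: 3/5 of 2668698 = 1601218.80, rounded up to 1601219; 1,601,219 required, 1,601,219 in favor — approved.

Approved — every class gave the required vote.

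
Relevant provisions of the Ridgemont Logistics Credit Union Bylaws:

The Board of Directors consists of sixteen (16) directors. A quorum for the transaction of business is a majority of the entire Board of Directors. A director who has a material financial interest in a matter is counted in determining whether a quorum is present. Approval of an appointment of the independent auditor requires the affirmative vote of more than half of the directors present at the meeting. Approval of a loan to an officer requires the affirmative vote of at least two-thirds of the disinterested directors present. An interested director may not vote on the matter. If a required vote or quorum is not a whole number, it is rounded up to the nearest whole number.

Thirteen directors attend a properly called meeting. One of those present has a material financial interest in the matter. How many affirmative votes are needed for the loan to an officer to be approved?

8

The loan to an officer requires two-thirds of the disinterested directors present (13 − 1 = 12).
2/3 of 12 = 8.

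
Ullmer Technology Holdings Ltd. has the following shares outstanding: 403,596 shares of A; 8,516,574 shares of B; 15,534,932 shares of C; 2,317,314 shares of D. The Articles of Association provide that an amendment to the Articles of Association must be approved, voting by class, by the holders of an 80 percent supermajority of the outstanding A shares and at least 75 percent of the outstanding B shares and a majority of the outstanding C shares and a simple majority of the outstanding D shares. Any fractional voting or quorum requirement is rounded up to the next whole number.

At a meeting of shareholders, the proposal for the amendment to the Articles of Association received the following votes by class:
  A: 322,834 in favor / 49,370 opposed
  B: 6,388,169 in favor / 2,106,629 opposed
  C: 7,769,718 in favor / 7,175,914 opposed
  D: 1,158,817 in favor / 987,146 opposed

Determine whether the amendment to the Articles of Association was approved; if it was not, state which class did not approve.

A: 4/5 of 403596 = 322876.80, rounded up to 322877; 322,877 required, 322,834 in favor — not approved.
B: 3/4 of 8516574 = 6387430.50, rounded up to 6387431; 6,387,431 required, 6,388,169 in favor — approved.
C: a majority of 15534932 is 7767467; 7,767,467 required, 7,769,718 in favor — approved.
D: a majority of 2317314 is 1158658; 1,158,658 required, 1,158,817 in favor — approved.

Not approved — the A shares did not give the required vote.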